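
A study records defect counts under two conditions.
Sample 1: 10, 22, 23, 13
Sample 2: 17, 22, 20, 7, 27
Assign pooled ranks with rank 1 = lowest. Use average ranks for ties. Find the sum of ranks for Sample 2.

25.5

Sorted (ascending): 7, 10, 13, 17, 20, 22, 22, 23, 27
The 2 values of 22 occupy positions 6–7 → average rank (6+7)/2 = 6.5.
Sample 2 values → pooled ranks: 17→4, 22→6.5, 20→5, 7→1, 27→9
Rank sum = 4 + 6.5 + 5 + 1 + 9 = 25.5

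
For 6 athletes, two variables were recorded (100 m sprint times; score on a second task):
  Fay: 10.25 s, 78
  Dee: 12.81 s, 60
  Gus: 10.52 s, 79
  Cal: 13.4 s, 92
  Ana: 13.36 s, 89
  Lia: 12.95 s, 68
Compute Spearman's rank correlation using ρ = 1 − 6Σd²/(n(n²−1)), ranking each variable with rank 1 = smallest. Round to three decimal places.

Ranks of variable 1: 1, 3, 2, 6, 5, 4
Ranks of variable 2: 3, 1, 4, 6, 5, 2
d = r₁ − r₂: -2, 2, -2, 0, 0, 2
d²: 4, 4, 4, 0, 0, 4; Σd² = 16
ρ = 1 − 6·16/(6·35) = 1 − 96/210 = 0.543

0.543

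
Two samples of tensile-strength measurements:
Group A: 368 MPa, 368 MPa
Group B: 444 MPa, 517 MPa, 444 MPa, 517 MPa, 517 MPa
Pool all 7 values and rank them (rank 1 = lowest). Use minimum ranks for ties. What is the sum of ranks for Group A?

2

Sorted (ascending): 368, 368, 444, 444, 517, 517, 517
The 2 values of 368 occupy positions 1–2 → each gets rank 1.
The 2 values of 444 occupy positions 3–4 → each gets rank 3.
The 3 values of 517 occupy positions 5–7 → each gets rank 5.
Group A values → pooled ranks: 368→1, 368→1
Rank sum = 1 + 1 = 2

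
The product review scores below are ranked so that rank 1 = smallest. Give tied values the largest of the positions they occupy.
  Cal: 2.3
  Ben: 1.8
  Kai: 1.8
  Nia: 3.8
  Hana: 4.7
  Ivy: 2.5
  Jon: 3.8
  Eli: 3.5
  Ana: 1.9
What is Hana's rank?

9

Sorted (ascending): 1.8, 1.8, 1.9, 2.3, 2.5, 3.5, 3.8, 3.8, 4.7
The 2 values of 1.8 occupy positions 1–2 → each gets rank 2.
The 2 values of 3.8 occupy positions 7–8 → each gets rank 8.
Hana has value 4.7 → rank 9.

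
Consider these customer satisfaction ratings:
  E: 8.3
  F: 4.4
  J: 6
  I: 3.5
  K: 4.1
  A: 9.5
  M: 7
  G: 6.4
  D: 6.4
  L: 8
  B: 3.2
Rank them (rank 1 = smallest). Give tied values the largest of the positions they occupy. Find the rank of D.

Sorted (ascending): 3.2, 3.5, 4.1, 4.4, 6, 6.4, 6.4, 7, 8, 8.3, 9.5
The 2 values of 6.4 occupy positions 6–7 → each gets rank 7.
D has value 6.4 → rank 7.

7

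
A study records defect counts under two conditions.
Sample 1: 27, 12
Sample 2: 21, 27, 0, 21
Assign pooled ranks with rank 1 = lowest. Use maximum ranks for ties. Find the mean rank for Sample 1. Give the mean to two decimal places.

4.00

Sorted (ascending): 0, 12, 21, 21, 27, 27
The 2 values of 21 occupy positions 3–4 → each gets rank 4.
The 2 values of 27 occupy positions 5–6 → each gets rank 6.
Sample 1 values → pooled ranks: 27→6, 12→2
Mean rank = (6 + 2) / 2 = 4.00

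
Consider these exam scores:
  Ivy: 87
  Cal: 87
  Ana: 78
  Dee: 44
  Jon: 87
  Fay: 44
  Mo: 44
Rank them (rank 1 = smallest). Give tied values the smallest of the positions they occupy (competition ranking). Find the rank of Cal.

Sorted (ascending): 44, 44, 44, 78, 87, 87, 87
The 3 values of 44 occupy positions 1–3 → each gets rank 1.
The 3 values of 87 occupy positions 5–7 → each gets rank 5.
Cal has value 87 → rank 5.

5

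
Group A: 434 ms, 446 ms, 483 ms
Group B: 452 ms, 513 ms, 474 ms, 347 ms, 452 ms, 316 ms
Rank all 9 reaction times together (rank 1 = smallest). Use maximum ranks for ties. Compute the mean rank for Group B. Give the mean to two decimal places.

5.17

Sorted (ascending): 316, 347, 434, 446, 452, 452, 474, 483, 513
The 2 values of 452 occupy positions 5–6 → each gets rank 6.
Group B values → pooled ranks: 452→6, 513→9, 474→7, 347→2, 452→6, 316→1
Mean rank = (6 + 9 + 7 + 2 + 6 + 1) / 6 = 5.17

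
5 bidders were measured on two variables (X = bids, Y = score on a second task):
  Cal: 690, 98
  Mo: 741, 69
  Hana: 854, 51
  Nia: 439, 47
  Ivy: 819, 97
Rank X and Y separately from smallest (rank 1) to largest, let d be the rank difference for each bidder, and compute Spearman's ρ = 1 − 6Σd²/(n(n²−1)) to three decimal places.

0.100

Ranks of variable 1: 2, 3, 5, 1, 4
Ranks of variable 2: 5, 3, 2, 1, 4
d = r₁ − r₂: -3, 0, 3, 0, 0
d²: 9, 0, 9, 0, 0; Σd² = 18
ρ = 1 − 6·18/(5·24) = 1 − 108/120 = 0.100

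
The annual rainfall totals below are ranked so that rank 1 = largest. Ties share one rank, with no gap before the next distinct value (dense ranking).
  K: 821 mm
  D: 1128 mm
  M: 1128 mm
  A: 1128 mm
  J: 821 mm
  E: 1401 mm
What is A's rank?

2

Sorted (descending): 1401, 1128, 1128, 1128, 821, 821
The 3 values of 1128 share dense rank 2.
The 2 values of 821 share dense rank 3.
Remaining distinct values take the next consecutive integers.
A has value 1128 mm → rank 2.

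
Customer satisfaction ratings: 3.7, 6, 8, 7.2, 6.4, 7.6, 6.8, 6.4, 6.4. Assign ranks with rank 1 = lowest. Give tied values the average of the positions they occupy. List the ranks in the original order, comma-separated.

Sorted (ascending): 3.7, 6, 6.4, 6.4, 6.4, 6.8, 7.2, 7.6, 8
The 3 values of 6.4 occupy positions 3–5 → average rank 4.

1, 2, 9, 7, 4, 8, 6, 4, 4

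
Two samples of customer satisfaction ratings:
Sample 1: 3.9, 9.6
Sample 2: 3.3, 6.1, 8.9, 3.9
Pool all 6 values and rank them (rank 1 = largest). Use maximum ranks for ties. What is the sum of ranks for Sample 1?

6

Sorted (descending): 9.6, 8.9, 6.1, 3.9, 3.9, 3.3
The 2 values of 3.9 occupy positions 4–5 → each gets rank 5.
Sample 1 values → pooled ranks: 3.9→5, 9.6→1
Rank sum = 5 + 1 = 6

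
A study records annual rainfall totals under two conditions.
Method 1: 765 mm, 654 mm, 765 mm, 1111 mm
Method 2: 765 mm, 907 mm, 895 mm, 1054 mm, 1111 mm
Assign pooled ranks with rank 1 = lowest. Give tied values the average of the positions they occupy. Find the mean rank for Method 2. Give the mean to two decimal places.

Sorted (ascending): 654, 765, 765, 765, 895, 907, 1054, 1111, 1111
The 3 values of 765 occupy positions 2–4 → average rank 3.
The 2 values of 1111 occupy positions 8–9 → average rank (8+9)/2 = 8.5.
Method 2 values → pooled ranks: 765→3, 907→6, 895→5, 1054→7, 1111→8.5
Mean rank = (3 + 6 + 5 + 7 + 8.5) / 5 = 5.90

5.90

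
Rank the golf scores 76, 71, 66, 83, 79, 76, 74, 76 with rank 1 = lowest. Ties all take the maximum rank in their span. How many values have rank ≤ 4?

3

Sorted (ascending): 66, 71, 74, 76, 76, 76, 79, 83
The 3 values of 76 occupy positions 4–6 → each gets rank 6.
Ranks ≤ 4: {1, 2, 3} → 3 values.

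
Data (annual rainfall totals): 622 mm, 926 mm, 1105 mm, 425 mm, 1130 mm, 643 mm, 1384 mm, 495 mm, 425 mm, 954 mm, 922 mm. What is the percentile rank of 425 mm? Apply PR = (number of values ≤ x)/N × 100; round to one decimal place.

18.2

N = 11.
Strictly below 425: 0. Equal to 425: 2.
PR = 2/11 × 100 = 18.2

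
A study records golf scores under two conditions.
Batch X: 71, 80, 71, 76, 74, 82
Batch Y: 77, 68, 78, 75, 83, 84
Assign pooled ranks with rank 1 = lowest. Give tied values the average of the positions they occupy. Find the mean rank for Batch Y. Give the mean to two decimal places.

7.33

Sorted (ascending): 68, 71, 71, 74, 75, 76, 77, 78, 80, 82, 83, 84
The 2 values of 71 occupy positions 2–3 → average rank (2+3)/2 = 2.5.
Batch Y values → pooled ranks: 77→7, 68→1, 78→8, 75→5, 83→11, 84→12
Mean rank = (7 + 1 + 8 + 5 + 11 + 12) / 6 = 7.33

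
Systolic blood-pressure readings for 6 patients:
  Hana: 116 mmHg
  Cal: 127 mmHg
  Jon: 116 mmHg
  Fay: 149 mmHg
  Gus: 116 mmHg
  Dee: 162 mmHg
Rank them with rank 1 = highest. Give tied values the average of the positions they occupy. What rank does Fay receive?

Sorted (descending): 162, 149, 127, 116, 116, 116
The 3 values of 116 occupy positions 4–6 → average rank 5.
Fay has value 149 mmHg → rank 2.

2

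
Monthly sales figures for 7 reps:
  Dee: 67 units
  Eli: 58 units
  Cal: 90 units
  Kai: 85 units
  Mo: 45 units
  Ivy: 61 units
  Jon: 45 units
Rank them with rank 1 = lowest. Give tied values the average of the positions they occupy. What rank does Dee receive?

Sorted (ascending): 45, 45, 58, 61, 67, 85, 90
The 2 values of 45 occupy positions 1–2 → average rank (1+2)/2 = 1.5.
Dee has value 67 units → rank 5.

5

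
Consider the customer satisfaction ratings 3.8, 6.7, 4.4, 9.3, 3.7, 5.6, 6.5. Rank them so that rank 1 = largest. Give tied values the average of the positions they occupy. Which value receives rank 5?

Sorted (descending): 9.3, 6.7, 6.5, 5.6, 4.4, 3.8, 3.7
No ties — each value takes its position as its rank.
Rank 5 → value 4.4.

4.4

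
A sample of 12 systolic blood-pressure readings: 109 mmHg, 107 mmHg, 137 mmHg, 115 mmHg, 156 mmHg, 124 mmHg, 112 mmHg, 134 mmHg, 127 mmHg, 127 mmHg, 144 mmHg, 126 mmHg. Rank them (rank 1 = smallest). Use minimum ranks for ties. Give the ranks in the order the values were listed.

2, 1, 10, 4, 12, 5, 3, 9, 7, 7, 11, 6

Sorted (ascending): 107, 109, 112, 115, 124, 126, 127, 127, 134, 137, 144, 156
The 2 values of 127 occupy positions 7–8 → each gets rank 7.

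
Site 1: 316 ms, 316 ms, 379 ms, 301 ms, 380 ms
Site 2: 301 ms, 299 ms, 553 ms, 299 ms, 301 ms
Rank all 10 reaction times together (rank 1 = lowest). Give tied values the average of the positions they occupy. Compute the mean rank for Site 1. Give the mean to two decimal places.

Sorted (ascending): 299, 299, 301, 301, 301, 316, 316, 379, 380, 553
The 2 values of 299 occupy positions 1–2 → average rank (1+2)/2 = 1.5.
The 3 values of 301 occupy positions 3–5 → average rank 4.
The 2 values of 316 occupy positions 6–7 → average rank (6+7)/2 = 6.5.
Site 1 values → pooled ranks: 316→6.5, 316→6.5, 379→8, 301→4, 380→9
Mean rank = (6.5 + 6.5 + 8 + 4 + 9) / 5 = 6.80

6.80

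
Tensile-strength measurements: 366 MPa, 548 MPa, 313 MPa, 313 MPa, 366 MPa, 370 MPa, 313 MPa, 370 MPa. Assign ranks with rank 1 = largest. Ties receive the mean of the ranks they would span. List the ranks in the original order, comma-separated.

Sorted (descending): 548, 370, 370, 366, 366, 313, 313, 313
The 2 values of 370 occupy positions 2–3 → average rank (2+3)/2 = 2.5.
The 2 values of 366 occupy positions 4–5 → average rank (4+5)/2 = 4.5.
The 3 values of 313 occupy positions 6–8 → average rank 7.

4.5, 1, 7, 7, 4.5, 2.5, 7, 2.5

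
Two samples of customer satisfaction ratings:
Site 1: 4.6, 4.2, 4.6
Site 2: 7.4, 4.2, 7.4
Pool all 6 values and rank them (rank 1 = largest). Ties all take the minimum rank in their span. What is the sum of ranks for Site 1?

Sorted (descending): 7.4, 7.4, 4.6, 4.6, 4.2, 4.2
The 2 values of 7.4 occupy positions 1–2 → each gets rank 1.
The 2 values of 4.6 occupy positions 3–4 → each gets rank 3.
The 2 values of 4.2 occupy positions 5–6 → each gets rank 5.
Site 1 values → pooled ranks: 4.6→3, 4.2→5, 4.6→3
Rank sum = 3 + 5 + 3 = 11

11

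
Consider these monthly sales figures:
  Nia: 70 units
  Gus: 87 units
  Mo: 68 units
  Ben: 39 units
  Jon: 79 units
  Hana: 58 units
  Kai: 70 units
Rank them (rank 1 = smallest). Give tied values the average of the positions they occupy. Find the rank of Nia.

4.5

Sorted (ascending): 39, 58, 68, 70, 70, 79, 87
The 2 values of 70 occupy positions 4–5 → average rank (4+5)/2 = 4.5.
Nia has value 70 units → rank 4.5.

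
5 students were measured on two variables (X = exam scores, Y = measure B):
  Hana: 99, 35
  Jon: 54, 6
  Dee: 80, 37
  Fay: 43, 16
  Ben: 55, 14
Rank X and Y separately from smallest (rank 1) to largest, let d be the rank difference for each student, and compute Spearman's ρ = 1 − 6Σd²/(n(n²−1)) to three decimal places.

0.600

Ranks of variable 1: 5, 2, 4, 1, 3
Ranks of variable 2: 4, 1, 5, 3, 2
d = r₁ − r₂: 1, 1, -1, -2, 1
d²: 1, 1, 1, 4, 1; Σd² = 8
ρ = 1 − 6·8/(5·24) = 1 − 48/120 = 0.600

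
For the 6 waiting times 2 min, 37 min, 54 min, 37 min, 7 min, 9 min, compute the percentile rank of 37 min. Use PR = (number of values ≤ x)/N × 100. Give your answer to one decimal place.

N = 6.
Strictly below 37: 3. Equal to 37: 2.
PR = 5/6 × 100 = 83.3

83.3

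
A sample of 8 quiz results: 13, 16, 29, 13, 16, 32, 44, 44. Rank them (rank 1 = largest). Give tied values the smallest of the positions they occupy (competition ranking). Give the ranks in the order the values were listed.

Sorted (descending): 44, 44, 32, 29, 16, 16, 13, 13
The 2 values of 44 occupy positions 1–2 → each gets rank 1.
The 2 values of 16 occupy positions 5–6 → each gets rank 5.
The 2 values of 13 occupy positions 7–8 → each gets rank 7.

7, 5, 4, 7, 5, 3, 1, 1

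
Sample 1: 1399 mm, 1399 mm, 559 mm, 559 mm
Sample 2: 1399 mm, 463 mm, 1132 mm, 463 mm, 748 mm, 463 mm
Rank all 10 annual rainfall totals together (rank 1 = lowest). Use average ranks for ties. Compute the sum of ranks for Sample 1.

Sorted (ascending): 463, 463, 463, 559, 559, 748, 1132, 1399, 1399, 1399
The 3 values of 463 occupy positions 1–3 → average rank 2.
The 2 values of 559 occupy positions 4–5 → average rank (4+5)/2 = 4.5.
The 3 values of 1399 occupy positions 8–10 → average rank 9.
Sample 1 values → pooled ranks: 1399→9, 1399→9, 559→4.5, 559→4.5
Rank sum = 9 + 9 + 4.5 + 4.5 = 27

27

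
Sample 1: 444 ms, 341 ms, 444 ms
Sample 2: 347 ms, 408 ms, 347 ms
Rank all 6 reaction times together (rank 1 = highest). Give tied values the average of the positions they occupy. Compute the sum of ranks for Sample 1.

9

Sorted (descending): 444, 444, 408, 347, 347, 341
The 2 values of 444 occupy positions 1–2 → average rank (1+2)/2 = 1.5.
The 2 values of 347 occupy positions 4–5 → average rank (4+5)/2 = 4.5.
Sample 1 values → pooled ranks: 444→1.5, 341→6, 444→1.5
Rank sum = 1.5 + 6 + 1.5 = 9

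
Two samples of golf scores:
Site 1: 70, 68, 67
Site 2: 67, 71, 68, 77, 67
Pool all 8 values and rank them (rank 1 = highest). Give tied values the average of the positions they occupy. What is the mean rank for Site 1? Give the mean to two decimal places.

Sorted (descending): 77, 71, 70, 68, 68, 67, 67, 67
The 2 values of 68 occupy positions 4–5 → average rank (4+5)/2 = 4.5.
The 3 values of 67 occupy positions 6–8 → average rank 7.
Site 1 values → pooled ranks: 70→3, 68→4.5, 67→7
Mean rank = (3 + 4.5 + 7) / 3 = 4.83

4.83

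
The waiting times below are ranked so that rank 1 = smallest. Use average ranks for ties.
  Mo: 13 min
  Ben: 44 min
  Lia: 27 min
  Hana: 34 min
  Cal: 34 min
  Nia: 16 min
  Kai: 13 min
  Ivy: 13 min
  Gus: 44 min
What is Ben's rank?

8.5

Sorted (ascending): 13, 13, 13, 16, 27, 34, 34, 44, 44
The 3 values of 13 occupy positions 1–3 → average rank 2.
The 2 values of 34 occupy positions 6–7 → average rank (6+7)/2 = 6.5.
The 2 values of 44 occupy positions 8–9 → average rank (8+9)/2 = 8.5.
Ben has value 44 min → rank 8.5.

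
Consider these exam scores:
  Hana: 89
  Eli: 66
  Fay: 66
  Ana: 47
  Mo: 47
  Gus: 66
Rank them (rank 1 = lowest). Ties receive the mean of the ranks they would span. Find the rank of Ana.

1.5

Sorted (ascending): 47, 47, 66, 66, 66, 89
The 2 values of 47 occupy positions 1–2 → average rank (1+2)/2 = 1.5.
The 3 values of 66 occupy positions 3–5 → average rank 4.
Ana has value 47 → rank 1.5.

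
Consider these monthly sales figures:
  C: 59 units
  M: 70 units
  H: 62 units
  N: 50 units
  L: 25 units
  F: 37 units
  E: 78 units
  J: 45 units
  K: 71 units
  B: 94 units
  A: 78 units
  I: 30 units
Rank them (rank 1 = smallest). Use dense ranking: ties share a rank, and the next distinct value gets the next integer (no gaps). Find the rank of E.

10

Sorted (ascending): 25, 30, 37, 45, 50, 59, 62, 70, 71, 78, 78, 94
The 2 values of 78 share dense rank 10.
Remaining distinct values take the next consecutive integers.
E has value 78 units → rank 10.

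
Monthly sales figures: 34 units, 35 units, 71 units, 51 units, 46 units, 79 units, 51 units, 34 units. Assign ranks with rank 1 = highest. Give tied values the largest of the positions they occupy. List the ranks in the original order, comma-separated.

8, 6, 2, 4, 5, 1, 4, 8

Sorted (descending): 79, 71, 51, 51, 46, 35, 34, 34
The 2 values of 51 occupy positions 3–4 → each gets rank 4.
The 2 values of 34 occupy positions 7–8 → each gets rank 8.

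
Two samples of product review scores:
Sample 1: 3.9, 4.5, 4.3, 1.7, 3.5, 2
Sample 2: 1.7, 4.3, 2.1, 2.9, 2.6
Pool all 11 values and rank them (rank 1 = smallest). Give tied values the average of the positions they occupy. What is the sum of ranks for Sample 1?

Sorted (ascending): 1.7, 1.7, 2, 2.1, 2.6, 2.9, 3.5, 3.9, 4.3, 4.3, 4.5
The 2 values of 1.7 occupy positions 1–2 → average rank (1+2)/2 = 1.5.
The 2 values of 4.3 occupy positions 9–10 → average rank (9+10)/2 = 9.5.
Sample 1 values → pooled ranks: 3.9→8, 4.5→11, 4.3→9.5, 1.7→1.5, 3.5→7, 2→3
Rank sum = 8 + 11 + 9.5 + 1.5 + 7 + 3 = 40

40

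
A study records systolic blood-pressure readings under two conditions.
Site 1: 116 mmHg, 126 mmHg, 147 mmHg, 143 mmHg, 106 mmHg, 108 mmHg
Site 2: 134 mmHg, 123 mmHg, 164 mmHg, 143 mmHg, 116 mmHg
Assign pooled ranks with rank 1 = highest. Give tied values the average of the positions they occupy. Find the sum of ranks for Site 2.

25

Sorted (descending): 164, 147, 143, 143, 134, 126, 123, 116, 116, 108, 106
The 2 values of 143 occupy positions 3–4 → average rank (3+4)/2 = 3.5.
The 2 values of 116 occupy positions 8–9 → average rank (8+9)/2 = 8.5.
Site 2 values → pooled ranks: 134→5, 123→7, 164→1, 143→3.5, 116→8.5
Rank sum = 5 + 7 + 1 + 3.5 + 8.5 = 25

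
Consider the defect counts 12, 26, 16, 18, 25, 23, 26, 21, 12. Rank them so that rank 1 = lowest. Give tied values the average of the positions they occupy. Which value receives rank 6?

23

Sorted (ascending): 12, 12, 16, 18, 21, 23, 25, 26, 26
The 2 values of 12 occupy positions 1–2 → average rank (1+2)/2 = 1.5.
The 2 values of 26 occupy positions 8–9 → average rank (8+9)/2 = 8.5.
Rank 6 → value 23.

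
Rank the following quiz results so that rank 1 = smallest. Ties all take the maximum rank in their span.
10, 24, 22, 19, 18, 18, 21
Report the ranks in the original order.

Sorted (ascending): 10, 18, 18, 19, 21, 22, 24
The 2 values of 18 occupy positions 2–3 → each gets rank 3.

1, 7, 6, 4, 3, 3, 5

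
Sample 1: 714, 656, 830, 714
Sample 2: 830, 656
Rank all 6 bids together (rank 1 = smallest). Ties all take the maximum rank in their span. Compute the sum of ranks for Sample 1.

16

Sorted (ascending): 656, 656, 714, 714, 830, 830
The 2 values of 656 occupy positions 1–2 → each gets rank 2.
The 2 values of 714 occupy positions 3–4 → each gets rank 4.
The 2 values of 830 occupy positions 5–6 → each gets rank 6.
Sample 1 values → pooled ranks: 714→4, 656→2, 830→6, 714→4
Rank sum = 4 + 2 + 6 + 4 = 16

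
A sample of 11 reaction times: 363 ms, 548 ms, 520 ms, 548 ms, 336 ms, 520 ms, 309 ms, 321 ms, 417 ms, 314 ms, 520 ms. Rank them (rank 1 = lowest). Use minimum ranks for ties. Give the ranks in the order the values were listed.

5, 10, 7, 10, 4, 7, 1, 3, 6, 2, 7

Sorted (ascending): 309, 314, 321, 336, 363, 417, 520, 520, 520, 548, 548
The 3 values of 520 occupy positions 7–9 → each gets rank 7.
The 2 values of 548 occupy positions 10–11 → each gets rank 10.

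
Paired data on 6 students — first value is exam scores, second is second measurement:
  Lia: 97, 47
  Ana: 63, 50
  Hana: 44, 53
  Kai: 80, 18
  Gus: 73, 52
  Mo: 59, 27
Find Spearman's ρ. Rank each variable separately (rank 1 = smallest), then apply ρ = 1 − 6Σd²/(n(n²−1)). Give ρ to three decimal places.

-0.486

Ranks of variable 1: 6, 3, 1, 5, 4, 2
Ranks of variable 2: 3, 4, 6, 1, 5, 2
d = r₁ − r₂: 3, -1, -5, 4, -1, 0
d²: 9, 1, 25, 16, 1, 0; Σd² = 52
ρ = 1 − 6·52/(6·35) = 1 − 312/210 = -0.486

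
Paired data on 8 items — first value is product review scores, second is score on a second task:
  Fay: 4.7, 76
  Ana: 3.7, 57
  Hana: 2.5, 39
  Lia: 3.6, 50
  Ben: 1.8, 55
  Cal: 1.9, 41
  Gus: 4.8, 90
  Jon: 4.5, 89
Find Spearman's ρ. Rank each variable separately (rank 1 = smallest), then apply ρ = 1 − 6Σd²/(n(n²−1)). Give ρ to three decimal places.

0.810

Ranks of variable 1: 7, 5, 3, 4, 1, 2, 8, 6
Ranks of variable 2: 6, 5, 1, 3, 4, 2, 8, 7
d = r₁ − r₂: 1, 0, 2, 1, -3, 0, 0, -1
d²: 1, 0, 4, 1, 9, 0, 0, 1; Σd² = 16
ρ = 1 − 6·16/(8·63) = 1 − 96/504 = 0.810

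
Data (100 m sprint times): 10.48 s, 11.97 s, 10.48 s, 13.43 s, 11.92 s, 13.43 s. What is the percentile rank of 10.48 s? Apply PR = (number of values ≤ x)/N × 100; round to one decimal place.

N = 6.
Strictly below 10.48: 0. Equal to 10.48: 2.
PR = 2/6 × 100 = 33.3

33.3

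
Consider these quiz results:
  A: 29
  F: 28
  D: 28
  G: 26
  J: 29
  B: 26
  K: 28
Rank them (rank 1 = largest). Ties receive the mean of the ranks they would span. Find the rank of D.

4

Sorted (descending): 29, 29, 28, 28, 28, 26, 26
The 2 values of 29 occupy positions 1–2 → average rank (1+2)/2 = 1.5.
The 3 values of 28 occupy positions 3–5 → average rank 4.
The 2 values of 26 occupy positions 6–7 → average rank (6+7)/2 = 6.5.
D has value 28 → rank 4.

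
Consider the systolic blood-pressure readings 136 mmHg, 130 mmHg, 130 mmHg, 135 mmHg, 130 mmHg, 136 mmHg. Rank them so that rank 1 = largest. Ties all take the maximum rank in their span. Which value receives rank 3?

135

Sorted (descending): 136, 136, 135, 130, 130, 130
The 2 values of 136 occupy positions 1–2 → each gets rank 2.
The 3 values of 130 occupy positions 4–6 → each gets rank 6.
Rank 3 → value 135.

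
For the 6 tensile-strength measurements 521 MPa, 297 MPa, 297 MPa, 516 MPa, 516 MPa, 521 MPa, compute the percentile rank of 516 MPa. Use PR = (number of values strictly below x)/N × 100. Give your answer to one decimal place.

N = 6.
Strictly below 516: 2. Equal to 516: 2.
PR = 2/6 × 100 = 33.3

33.3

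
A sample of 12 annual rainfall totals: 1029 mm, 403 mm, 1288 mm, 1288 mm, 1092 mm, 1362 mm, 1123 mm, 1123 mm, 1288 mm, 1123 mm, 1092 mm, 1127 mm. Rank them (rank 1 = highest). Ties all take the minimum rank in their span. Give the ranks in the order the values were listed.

11, 12, 2, 2, 9, 1, 6, 6, 2, 6, 9, 5

Sorted (descending): 1362, 1288, 1288, 1288, 1127, 1123, 1123, 1123, 1092, 1092, 1029, 403
The 3 values of 1288 occupy positions 2–4 → each gets rank 2.
The 3 values of 1123 occupy positions 6–8 → each gets rank 6.
The 2 values of 1092 occupy positions 9–10 → each gets rank 9.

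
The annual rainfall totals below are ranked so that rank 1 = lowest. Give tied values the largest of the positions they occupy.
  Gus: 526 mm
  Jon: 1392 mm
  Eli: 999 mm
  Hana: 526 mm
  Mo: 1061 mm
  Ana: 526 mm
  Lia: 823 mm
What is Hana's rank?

3

Sorted (ascending): 526, 526, 526, 823, 999, 1061, 1392
The 3 values of 526 occupy positions 1–3 → each gets rank 3.
Hana has value 526 mm → rank 3.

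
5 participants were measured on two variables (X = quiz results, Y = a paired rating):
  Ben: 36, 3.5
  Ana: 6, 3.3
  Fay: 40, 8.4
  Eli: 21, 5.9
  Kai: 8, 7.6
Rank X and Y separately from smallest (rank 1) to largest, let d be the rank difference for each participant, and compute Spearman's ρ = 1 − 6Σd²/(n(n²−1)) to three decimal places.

0.600

Ranks of variable 1: 4, 1, 5, 3, 2
Ranks of variable 2: 2, 1, 5, 3, 4
d = r₁ − r₂: 2, 0, 0, 0, -2
d²: 4, 0, 0, 0, 4; Σd² = 8
ρ = 1 − 6·8/(5·24) = 1 − 48/120 = 0.600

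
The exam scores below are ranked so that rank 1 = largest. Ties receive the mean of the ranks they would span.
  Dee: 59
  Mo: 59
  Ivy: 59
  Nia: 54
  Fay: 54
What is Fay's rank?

Sorted (descending): 59, 59, 59, 54, 54
The 3 values of 59 occupy positions 1–3 → average rank 2.
The 2 values of 54 occupy positions 4–5 → average rank (4+5)/2 = 4.5.
Fay has value 54 → rank 4.5.

4.5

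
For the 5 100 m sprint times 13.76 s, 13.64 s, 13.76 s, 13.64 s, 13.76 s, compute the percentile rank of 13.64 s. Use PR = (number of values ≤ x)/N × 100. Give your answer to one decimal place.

40.0

N = 5.
Strictly below 13.64: 0. Equal to 13.64: 2.
PR = 2/5 × 100 = 40.0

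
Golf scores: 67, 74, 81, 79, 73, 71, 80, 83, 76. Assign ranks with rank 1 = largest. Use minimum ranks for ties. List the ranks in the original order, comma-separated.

9, 6, 2, 4, 7, 8, 3, 1, 5

Sorted (descending): 83, 81, 80, 79, 76, 74, 73, 71, 67
No ties — each value takes its position as its rank.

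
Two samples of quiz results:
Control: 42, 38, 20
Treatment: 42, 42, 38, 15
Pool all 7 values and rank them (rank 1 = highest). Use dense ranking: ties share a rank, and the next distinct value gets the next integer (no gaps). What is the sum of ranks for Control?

Sorted (descending): 42, 42, 42, 38, 38, 20, 15
The 3 values of 42 share dense rank 1.
The 2 values of 38 share dense rank 2.
Remaining distinct values take the next consecutive integers.
Control values → pooled ranks: 42→1, 38→2, 20→3
Rank sum = 1 + 2 + 3 = 6

6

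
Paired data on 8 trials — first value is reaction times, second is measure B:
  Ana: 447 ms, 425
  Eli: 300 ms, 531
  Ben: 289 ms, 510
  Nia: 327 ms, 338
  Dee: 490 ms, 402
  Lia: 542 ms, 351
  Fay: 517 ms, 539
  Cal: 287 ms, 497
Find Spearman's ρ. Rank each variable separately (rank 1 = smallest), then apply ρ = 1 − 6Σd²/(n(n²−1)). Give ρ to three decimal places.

Ranks of variable 1: 5, 3, 2, 4, 6, 8, 7, 1
Ranks of variable 2: 4, 7, 6, 1, 3, 2, 8, 5
d = r₁ − r₂: 1, -4, -4, 3, 3, 6, -1, -4
d²: 1, 16, 16, 9, 9, 36, 1, 16; Σd² = 104
ρ = 1 − 6·104/(8·63) = 1 − 624/504 = -0.238

-0.238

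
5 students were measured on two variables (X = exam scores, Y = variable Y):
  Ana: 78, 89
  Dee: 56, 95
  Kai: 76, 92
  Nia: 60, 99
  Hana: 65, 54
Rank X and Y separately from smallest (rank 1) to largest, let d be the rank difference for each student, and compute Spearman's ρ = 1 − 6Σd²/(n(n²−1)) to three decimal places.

-0.600

Ranks of variable 1: 5, 1, 4, 2, 3
Ranks of variable 2: 2, 4, 3, 5, 1
d = r₁ − r₂: 3, -3, 1, -3, 2
d²: 9, 9, 1, 9, 4; Σd² = 32
ρ = 1 − 6·32/(5·24) = 1 − 192/120 = -0.600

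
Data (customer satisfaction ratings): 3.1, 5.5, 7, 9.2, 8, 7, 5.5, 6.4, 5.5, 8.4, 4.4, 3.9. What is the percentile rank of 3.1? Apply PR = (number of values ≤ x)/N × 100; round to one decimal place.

N = 12.
Strictly below 3.1: 0. Equal to 3.1: 1.
PR = 1/12 × 100 = 8.3

8.3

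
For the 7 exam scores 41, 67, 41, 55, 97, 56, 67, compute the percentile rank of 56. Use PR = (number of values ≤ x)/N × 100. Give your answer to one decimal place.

N = 7.
Strictly below 56: 3. Equal to 56: 1.
PR = 4/7 × 100 = 57.1

57.1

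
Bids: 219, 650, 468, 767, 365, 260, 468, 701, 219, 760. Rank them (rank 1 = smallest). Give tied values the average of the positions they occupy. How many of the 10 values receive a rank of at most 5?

Sorted (ascending): 219, 219, 260, 365, 468, 468, 650, 701, 760, 767
The 2 values of 219 occupy positions 1–2 → average rank (1+2)/2 = 1.5.
The 2 values of 468 occupy positions 5–6 → average rank (5+6)/2 = 5.5.
Ranks ≤ 5: {1.5, 1.5, 3, 4} → 4 values.

4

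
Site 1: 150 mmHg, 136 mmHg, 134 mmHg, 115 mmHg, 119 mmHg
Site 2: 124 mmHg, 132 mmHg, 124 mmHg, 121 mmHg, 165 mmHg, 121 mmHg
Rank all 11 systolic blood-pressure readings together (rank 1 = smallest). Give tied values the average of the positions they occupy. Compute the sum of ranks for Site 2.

Sorted (ascending): 115, 119, 121, 121, 124, 124, 132, 134, 136, 150, 165
The 2 values of 121 occupy positions 3–4 → average rank (3+4)/2 = 3.5.
The 2 values of 124 occupy positions 5–6 → average rank (5+6)/2 = 5.5.
Site 2 values → pooled ranks: 124→5.5, 132→7, 124→5.5, 121→3.5, 165→11, 121→3.5
Rank sum = 5.5 + 7 + 5.5 + 3.5 + 11 + 3.5 = 36

36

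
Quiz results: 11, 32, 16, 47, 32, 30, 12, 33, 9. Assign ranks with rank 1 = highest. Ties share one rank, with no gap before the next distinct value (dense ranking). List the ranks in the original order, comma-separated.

7, 3, 5, 1, 3, 4, 6, 2, 8

Sorted (descending): 47, 33, 32, 32, 30, 16, 12, 11, 9
The 2 values of 32 share dense rank 3.
Remaining distinct values take the next consecutive integers.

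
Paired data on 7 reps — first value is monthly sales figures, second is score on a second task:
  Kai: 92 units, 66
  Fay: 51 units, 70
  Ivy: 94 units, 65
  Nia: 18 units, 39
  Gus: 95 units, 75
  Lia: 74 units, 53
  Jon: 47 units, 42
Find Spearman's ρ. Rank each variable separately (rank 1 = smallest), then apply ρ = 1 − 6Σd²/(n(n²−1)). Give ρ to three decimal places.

Ranks of variable 1: 5, 3, 6, 1, 7, 4, 2
Ranks of variable 2: 5, 6, 4, 1, 7, 3, 2
d = r₁ − r₂: 0, -3, 2, 0, 0, 1, 0
d²: 0, 9, 4, 0, 0, 1, 0; Σd² = 14
ρ = 1 − 6·14/(7·48) = 1 − 84/336 = 0.750

0.750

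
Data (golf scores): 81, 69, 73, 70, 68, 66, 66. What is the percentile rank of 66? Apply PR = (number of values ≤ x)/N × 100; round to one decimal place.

N = 7.
Strictly below 66: 0. Equal to 66: 2.
PR = 2/7 × 100 = 28.6

28.6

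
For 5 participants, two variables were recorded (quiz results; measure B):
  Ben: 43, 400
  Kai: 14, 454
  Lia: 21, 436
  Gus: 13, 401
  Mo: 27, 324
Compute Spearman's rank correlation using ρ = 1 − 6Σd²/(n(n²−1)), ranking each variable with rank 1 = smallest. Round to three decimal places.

Ranks of variable 1: 5, 2, 3, 1, 4
Ranks of variable 2: 2, 5, 4, 3, 1
d = r₁ − r₂: 3, -3, -1, -2, 3
d²: 9, 9, 1, 4, 9; Σd² = 32
ρ = 1 − 6·32/(5·24) = 1 − 192/120 = -0.600

-0.600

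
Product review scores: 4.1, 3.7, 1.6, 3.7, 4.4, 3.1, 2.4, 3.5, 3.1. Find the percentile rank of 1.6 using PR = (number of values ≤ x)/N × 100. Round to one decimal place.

11.1

N = 9.
Strictly below 1.6: 0. Equal to 1.6: 1.
PR = 1/9 × 100 = 11.1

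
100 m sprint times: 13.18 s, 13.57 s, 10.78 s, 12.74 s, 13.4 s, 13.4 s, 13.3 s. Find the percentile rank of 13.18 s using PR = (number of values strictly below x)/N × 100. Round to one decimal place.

N = 7.
Strictly below 13.18: 2. Equal to 13.18: 1.
PR = 2/7 × 100 = 28.6

28.6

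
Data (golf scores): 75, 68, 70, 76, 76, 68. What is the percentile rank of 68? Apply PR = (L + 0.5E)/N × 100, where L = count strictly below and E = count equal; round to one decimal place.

16.7

N = 6.
Strictly below 68: 0. Equal to 68: 2.
PR = (0 + 0.5·2)/6 × 100 = 16.7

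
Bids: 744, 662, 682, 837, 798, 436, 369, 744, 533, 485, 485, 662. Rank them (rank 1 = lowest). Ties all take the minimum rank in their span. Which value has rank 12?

837

Sorted (ascending): 369, 436, 485, 485, 533, 662, 662, 682, 744, 744, 798, 837
The 2 values of 485 occupy positions 3–4 → each gets rank 3.
The 2 values of 662 occupy positions 6–7 → each gets rank 6.
The 2 values of 744 occupy positions 9–10 → each gets rank 9.
Rank 12 → value 837.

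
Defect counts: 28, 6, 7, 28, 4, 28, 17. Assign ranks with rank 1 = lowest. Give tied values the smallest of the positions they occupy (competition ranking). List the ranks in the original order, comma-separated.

Sorted (ascending): 4, 6, 7, 17, 28, 28, 28
The 3 values of 28 occupy positions 5–7 → each gets rank 5.

5, 2, 3, 5, 1, 5, 4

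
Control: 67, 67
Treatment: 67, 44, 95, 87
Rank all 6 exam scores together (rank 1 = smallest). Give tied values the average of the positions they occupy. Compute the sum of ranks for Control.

6

Sorted (ascending): 44, 67, 67, 67, 87, 95
The 3 values of 67 occupy positions 2–4 → average rank 3.
Control values → pooled ranks: 67→3, 67→3
Rank sum = 3 + 3 = 6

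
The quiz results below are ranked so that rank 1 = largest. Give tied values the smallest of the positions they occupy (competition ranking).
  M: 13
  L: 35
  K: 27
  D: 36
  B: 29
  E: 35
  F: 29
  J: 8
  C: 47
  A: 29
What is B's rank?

5

Sorted (descending): 47, 36, 35, 35, 29, 29, 29, 27, 13, 8
The 2 values of 35 occupy positions 3–4 → each gets rank 3.
The 3 values of 29 occupy positions 5–7 → each gets rank 5.
B has value 29 → rank 5.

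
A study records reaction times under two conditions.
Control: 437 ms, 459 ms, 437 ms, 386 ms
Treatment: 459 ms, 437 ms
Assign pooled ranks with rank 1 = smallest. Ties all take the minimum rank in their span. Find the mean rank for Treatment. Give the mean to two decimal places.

Sorted (ascending): 386, 437, 437, 437, 459, 459
The 3 values of 437 occupy positions 2–4 → each gets rank 2.
The 2 values of 459 occupy positions 5–6 → each gets rank 5.
Treatment values → pooled ranks: 459→5, 437→2
Mean rank = (5 + 2) / 2 = 3.50

3.50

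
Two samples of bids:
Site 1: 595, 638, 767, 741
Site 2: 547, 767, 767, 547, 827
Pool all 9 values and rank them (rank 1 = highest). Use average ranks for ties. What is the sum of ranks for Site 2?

Sorted (descending): 827, 767, 767, 767, 741, 638, 595, 547, 547
The 3 values of 767 occupy positions 2–4 → average rank 3.
The 2 values of 547 occupy positions 8–9 → average rank (8+9)/2 = 8.5.
Site 2 values → pooled ranks: 547→8.5, 767→3, 767→3, 547→8.5, 827→1
Rank sum = 8.5 + 3 + 3 + 8.5 + 1 = 24

24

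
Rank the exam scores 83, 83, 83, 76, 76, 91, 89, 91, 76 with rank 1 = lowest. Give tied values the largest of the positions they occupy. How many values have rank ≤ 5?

3

Sorted (ascending): 76, 76, 76, 83, 83, 83, 89, 91, 91
The 3 values of 76 occupy positions 1–3 → each gets rank 3.
The 3 values of 83 occupy positions 4–6 → each gets rank 6.
The 2 values of 91 occupy positions 8–9 → each gets rank 9.
Ranks ≤ 5: {3, 3, 3} → 3 values.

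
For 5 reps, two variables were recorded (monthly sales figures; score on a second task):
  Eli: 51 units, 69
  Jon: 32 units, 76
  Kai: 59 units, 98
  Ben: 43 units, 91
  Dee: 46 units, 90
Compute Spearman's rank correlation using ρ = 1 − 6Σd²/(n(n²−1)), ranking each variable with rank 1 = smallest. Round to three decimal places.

Ranks of variable 1: 4, 1, 5, 2, 3
Ranks of variable 2: 1, 2, 5, 4, 3
d = r₁ − r₂: 3, -1, 0, -2, 0
d²: 9, 1, 0, 4, 0; Σd² = 14
ρ = 1 − 6·14/(5·24) = 1 − 84/120 = 0.300

0.300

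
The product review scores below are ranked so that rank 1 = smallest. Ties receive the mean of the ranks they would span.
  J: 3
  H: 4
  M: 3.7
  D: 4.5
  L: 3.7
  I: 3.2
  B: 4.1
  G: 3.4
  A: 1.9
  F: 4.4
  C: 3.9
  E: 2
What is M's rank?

Sorted (ascending): 1.9, 2, 3, 3.2, 3.4, 3.7, 3.7, 3.9, 4, 4.1, 4.4, 4.5
The 2 values of 3.7 occupy positions 6–7 → average rank (6+7)/2 = 6.5.
M has value 3.7 → rank 6.5.

6.5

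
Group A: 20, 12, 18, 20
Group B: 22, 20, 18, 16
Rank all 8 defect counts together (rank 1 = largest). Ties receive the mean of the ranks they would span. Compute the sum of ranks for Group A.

19.5

Sorted (descending): 22, 20, 20, 20, 18, 18, 16, 12
The 3 values of 20 occupy positions 2–4 → average rank 3.
The 2 values of 18 occupy positions 5–6 → average rank (5+6)/2 = 5.5.
Group A values → pooled ranks: 20→3, 12→8, 18→5.5, 20→3
Rank sum = 3 + 8 + 5.5 + 3 = 19.5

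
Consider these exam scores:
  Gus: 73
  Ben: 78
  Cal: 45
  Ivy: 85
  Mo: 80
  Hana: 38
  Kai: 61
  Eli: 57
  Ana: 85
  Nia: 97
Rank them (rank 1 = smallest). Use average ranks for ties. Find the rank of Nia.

10

Sorted (ascending): 38, 45, 57, 61, 73, 78, 80, 85, 85, 97
The 2 values of 85 occupy positions 8–9 → average rank (8+9)/2 = 8.5.
Nia has value 97 → rank 10.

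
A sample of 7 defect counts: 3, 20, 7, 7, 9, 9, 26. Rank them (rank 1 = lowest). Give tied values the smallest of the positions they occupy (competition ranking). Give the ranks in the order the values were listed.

Sorted (ascending): 3, 7, 7, 9, 9, 20, 26
The 2 values of 7 occupy positions 2–3 → each gets rank 2.
The 2 values of 9 occupy positions 4–5 → each gets rank 4.

1, 6, 2, 2, 4, 4, 7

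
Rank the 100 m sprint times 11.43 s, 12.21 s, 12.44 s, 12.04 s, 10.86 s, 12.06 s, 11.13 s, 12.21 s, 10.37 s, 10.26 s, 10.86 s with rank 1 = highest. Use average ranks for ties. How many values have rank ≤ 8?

7

Sorted (descending): 12.44, 12.21, 12.21, 12.06, 12.04, 11.43, 11.13, 10.86, 10.86, 10.37, 10.26
The 2 values of 12.21 occupy positions 2–3 → average rank (2+3)/2 = 2.5.
The 2 values of 10.86 occupy positions 8–9 → average rank (8+9)/2 = 8.5.
Ranks ≤ 8: {1, 2.5, 2.5, 4, 5, 6, 7} → 7 values.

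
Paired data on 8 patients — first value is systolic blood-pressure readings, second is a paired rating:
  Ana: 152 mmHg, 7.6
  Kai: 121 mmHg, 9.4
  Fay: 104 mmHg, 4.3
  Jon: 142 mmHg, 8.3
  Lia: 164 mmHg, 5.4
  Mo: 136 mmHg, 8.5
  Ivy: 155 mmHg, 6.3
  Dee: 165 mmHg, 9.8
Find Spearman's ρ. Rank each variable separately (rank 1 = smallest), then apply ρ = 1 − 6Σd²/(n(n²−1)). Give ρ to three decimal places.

Ranks of variable 1: 5, 2, 1, 4, 7, 3, 6, 8
Ranks of variable 2: 4, 7, 1, 5, 2, 6, 3, 8
d = r₁ − r₂: 1, -5, 0, -1, 5, -3, 3, 0
d²: 1, 25, 0, 1, 25, 9, 9, 0; Σd² = 70
ρ = 1 − 6·70/(8·63) = 1 − 420/504 = 0.167

0.167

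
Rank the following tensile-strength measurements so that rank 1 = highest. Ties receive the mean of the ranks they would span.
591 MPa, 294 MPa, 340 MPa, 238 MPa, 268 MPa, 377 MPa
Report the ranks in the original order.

1, 4, 3, 6, 5, 2

Sorted (descending): 591, 377, 340, 294, 268, 238
No ties — each value takes its position as its rank.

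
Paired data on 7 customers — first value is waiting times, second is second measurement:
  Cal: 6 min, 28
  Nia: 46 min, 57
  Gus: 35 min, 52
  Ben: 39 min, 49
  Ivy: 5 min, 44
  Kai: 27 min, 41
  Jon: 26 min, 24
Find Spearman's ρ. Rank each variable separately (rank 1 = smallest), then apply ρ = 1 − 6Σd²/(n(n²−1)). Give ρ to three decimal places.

0.714

Ranks of variable 1: 2, 7, 5, 6, 1, 4, 3
Ranks of variable 2: 2, 7, 6, 5, 4, 3, 1
d = r₁ − r₂: 0, 0, -1, 1, -3, 1, 2
d²: 0, 0, 1, 1, 9, 1, 4; Σd² = 16
ρ = 1 − 6·16/(7·48) = 1 − 96/336 = 0.714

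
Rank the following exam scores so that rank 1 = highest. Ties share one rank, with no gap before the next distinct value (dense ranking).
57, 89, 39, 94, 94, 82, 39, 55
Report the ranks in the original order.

4, 2, 6, 1, 1, 3, 6, 5

Sorted (descending): 94, 94, 89, 82, 57, 55, 39, 39
The 2 values of 94 share dense rank 1.
The 2 values of 39 share dense rank 6.
Remaining distinct values take the next consecutive integers.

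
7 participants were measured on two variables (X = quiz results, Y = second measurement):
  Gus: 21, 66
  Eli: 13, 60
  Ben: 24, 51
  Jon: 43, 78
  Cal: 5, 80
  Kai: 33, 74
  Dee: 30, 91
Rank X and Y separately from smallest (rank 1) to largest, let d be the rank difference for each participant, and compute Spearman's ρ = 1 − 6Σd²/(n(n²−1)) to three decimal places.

Ranks of variable 1: 3, 2, 4, 7, 1, 6, 5
Ranks of variable 2: 3, 2, 1, 5, 6, 4, 7
d = r₁ − r₂: 0, 0, 3, 2, -5, 2, -2
d²: 0, 0, 9, 4, 25, 4, 4; Σd² = 46
ρ = 1 − 6·46/(7·48) = 1 − 276/336 = 0.179

0.179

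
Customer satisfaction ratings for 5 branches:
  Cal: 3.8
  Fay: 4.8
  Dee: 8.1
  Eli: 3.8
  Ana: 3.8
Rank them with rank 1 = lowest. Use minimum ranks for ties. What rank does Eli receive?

Sorted (ascending): 3.8, 3.8, 3.8, 4.8, 8.1
The 3 values of 3.8 occupy positions 1–3 → each gets rank 1.
Eli has value 3.8 → rank 1.

1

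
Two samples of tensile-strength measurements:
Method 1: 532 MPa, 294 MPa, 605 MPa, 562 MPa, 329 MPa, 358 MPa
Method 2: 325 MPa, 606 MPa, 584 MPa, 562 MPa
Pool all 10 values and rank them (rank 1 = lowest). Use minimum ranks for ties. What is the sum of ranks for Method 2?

Sorted (ascending): 294, 325, 329, 358, 532, 562, 562, 584, 605, 606
The 2 values of 562 occupy positions 6–7 → each gets rank 6.
Method 2 values → pooled ranks: 325→2, 606→10, 584→8, 562→6
Rank sum = 2 + 10 + 8 + 6 = 26

26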